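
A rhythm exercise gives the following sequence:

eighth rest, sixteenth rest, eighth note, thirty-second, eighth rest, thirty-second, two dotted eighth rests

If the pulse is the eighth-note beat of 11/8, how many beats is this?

7

One eighth-note beat = 4 thirty-second notes.
Convert each value to thirty-second notes: eighth rest = 4; sixteenth rest = 2; eighth note = 4; thirty-second = 1; eighth rest = 4; thirty-second = 1; dotted eighth rest = 6; dotted eighth rest = 6.
Total: 4 + 2 + 4 + 1 + 4 + 1 + 6 + 6 = 28.
28 ÷ 4 = 7 beats.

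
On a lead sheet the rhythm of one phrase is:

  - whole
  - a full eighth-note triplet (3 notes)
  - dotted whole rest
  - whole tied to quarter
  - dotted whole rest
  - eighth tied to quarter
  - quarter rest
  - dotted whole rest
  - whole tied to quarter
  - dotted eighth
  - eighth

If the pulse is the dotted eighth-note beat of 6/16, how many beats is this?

49

One dotted eighth-note beat = 3 sixteenth notes.
Each duration in sixteenth notes: whole = 16; a full eighth-note triplet (3 notes) (three triplet eighths span one quarter) = 4; dotted whole rest = 24; whole tied to quarter (whole + quarter) = 20; dotted whole rest = 24; eighth tied to quarter (eighth + quarter) = 6; quarter rest = 4; dotted whole rest = 24; whole tied to quarter (whole + quarter) = 20; dotted eighth = 3; eighth = 2.
Adding: 16 + 4 + 24 + 20 + 24 + 6 + 4 + 24 + 20 + 3 + 2 = 147.
147 ÷ 3 = 49 beats.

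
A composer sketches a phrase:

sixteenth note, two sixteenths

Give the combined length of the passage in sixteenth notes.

Working in sixteenth notes: sixteenth note = 1; sixteenth = 1; sixteenth = 1.
Sum: 1 + 1 + 1 = 3 sixteenth notes.

3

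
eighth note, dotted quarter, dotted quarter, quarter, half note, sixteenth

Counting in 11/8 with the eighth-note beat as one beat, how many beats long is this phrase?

13.5

One eighth-note beat = 2 sixteenth notes.
Working in sixteenth notes: eighth note = 2; dotted quarter = 6; dotted quarter = 6; quarter = 4; half note = 8; sixteenth = 1.
Adding: 2 + 6 + 6 + 4 + 8 + 1 = 27.
27 ÷ 2 = 13.5 beats.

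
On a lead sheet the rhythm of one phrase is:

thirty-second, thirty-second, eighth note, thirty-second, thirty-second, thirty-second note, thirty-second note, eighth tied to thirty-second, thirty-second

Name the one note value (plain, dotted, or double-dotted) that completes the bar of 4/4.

The bar of 4/4 = 32 thirty-second notes.
Working in thirty-second notes: thirty-second = 1; thirty-second = 1; eighth note = 4; thirty-second = 1; thirty-second = 1; thirty-second note = 1; thirty-second note = 1; eighth tied to thirty-second (eighth + thirty-second) = 5; thirty-second = 1.
Total: 1 + 1 + 4 + 1 + 1 + 1 + 1 + 5 + 1 = 16.
Remaining: 32 − 16 = 16 thirty-second notes, which is a half note.

half note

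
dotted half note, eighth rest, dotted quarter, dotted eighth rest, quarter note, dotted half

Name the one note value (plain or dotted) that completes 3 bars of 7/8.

dotted eighth note

3 bars of 7/8 = 42 sixteenth notes.
In sixteenth notes: dotted half note = 12; eighth rest = 2; dotted quarter = 6; dotted eighth rest = 3; quarter note = 4; dotted half = 12.
Altogether 12 + 2 + 6 + 3 + 4 + 12 = 39.
Remaining: 42 − 39 = 3 sixteenth notes, which is a dotted eighth note.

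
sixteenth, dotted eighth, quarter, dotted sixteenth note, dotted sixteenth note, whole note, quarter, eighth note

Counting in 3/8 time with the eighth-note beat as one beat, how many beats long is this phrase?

One eighth-note beat = 4 thirty-second notes.
Each duration in thirty-second notes: sixteenth = 2; dotted eighth = 6; quarter = 8; dotted sixteenth note = 3; dotted sixteenth note = 3; whole note = 32; quarter = 8; eighth note = 4.
Sum: 2 + 6 + 8 + 3 + 3 + 32 + 8 + 4 = 66.
66 ÷ 4 = 16.5 beats.

16.5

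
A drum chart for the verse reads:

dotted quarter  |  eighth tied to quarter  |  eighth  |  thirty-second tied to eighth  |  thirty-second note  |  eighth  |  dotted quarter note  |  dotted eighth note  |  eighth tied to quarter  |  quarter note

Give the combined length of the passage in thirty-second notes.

Express everything in thirty-second notes: dotted quarter = 12; eighth tied to quarter (eighth + quarter) = 12; eighth = 4; thirty-second tied to eighth (thirty-second + eighth) = 5; thirty-second note = 1; eighth = 4; dotted quarter note = 12; dotted eighth note = 6; eighth tied to quarter (eighth + quarter) = 12; quarter note = 8.
Adding: 12 + 12 + 4 + 5 + 1 + 4 + 12 + 6 + 12 + 8 = 76 thirty-second notes.

76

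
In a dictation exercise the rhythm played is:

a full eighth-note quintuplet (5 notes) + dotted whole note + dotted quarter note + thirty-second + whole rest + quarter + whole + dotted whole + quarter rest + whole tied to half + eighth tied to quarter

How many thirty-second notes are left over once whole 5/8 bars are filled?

One bar of 5/8 = 20 thirty-second notes.
Working in thirty-second notes: a full eighth-note quintuplet (5 notes) (five quintuplet eighths span one half) = 16; dotted whole note = 48; dotted quarter note = 12; thirty-second = 1; whole rest = 32; quarter = 8; whole = 32; dotted whole = 48; quarter rest = 8; whole tied to half (whole + half) = 48; eighth tied to quarter (eighth + quarter) = 12.
Sum: 16 + 48 + 12 + 1 + 32 + 8 + 32 + 48 + 8 + 48 + 12 = 265.
265 ÷ 20 = 13 complete bars with 5 thirty-second notes remaining.

5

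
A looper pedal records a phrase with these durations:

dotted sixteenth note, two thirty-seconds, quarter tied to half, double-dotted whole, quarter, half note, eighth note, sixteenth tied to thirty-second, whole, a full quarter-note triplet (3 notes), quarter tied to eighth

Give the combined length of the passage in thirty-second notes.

176

In thirty-second notes: dotted sixteenth note = 3; thirty-second = 1; thirty-second = 1; quarter tied to half (quarter + half) = 24; double-dotted whole = 56; quarter = 8; half note = 16; eighth note = 4; sixteenth tied to thirty-second (sixteenth + thirty-second) = 3; whole = 32; a full quarter-note triplet (3 notes) (three triplet quarters span one half) = 16; quarter tied to eighth (quarter + eighth) = 12.
Adding: 3 + 1 + 1 + 24 + 56 + 8 + 16 + 4 + 3 + 32 + 16 + 12 = 176 thirty-second notes.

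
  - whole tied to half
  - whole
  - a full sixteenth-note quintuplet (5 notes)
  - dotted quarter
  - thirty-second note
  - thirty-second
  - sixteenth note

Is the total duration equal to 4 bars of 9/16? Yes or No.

One bar of 9/16 = 18 thirty-second notes, so 4 bars = 72.
Express everything in thirty-second notes: whole tied to half (whole + half) = 48; whole = 32; a full sixteenth-note quintuplet (5 notes) (five quintuplet sixteenths span one quarter) = 8; dotted quarter = 12; thirty-second note = 1; thirty-second = 1; sixteenth note = 2.
Sum: 48 + 32 + 8 + 12 + 1 + 1 + 2 = 104.
104 exceeds 72, so the answer is No.

No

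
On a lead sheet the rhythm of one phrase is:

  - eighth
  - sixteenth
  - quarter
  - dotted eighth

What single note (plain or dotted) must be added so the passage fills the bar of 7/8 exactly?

The bar of 7/8 = 14 sixteenth notes.
Express everything in sixteenth notes: eighth = 2; sixteenth = 1; quarter = 4; dotted eighth = 3.
Sum: 2 + 1 + 4 + 3 = 10.
Remaining: 14 − 10 = 4 sixteenth notes, which is a quarter note.

quarter note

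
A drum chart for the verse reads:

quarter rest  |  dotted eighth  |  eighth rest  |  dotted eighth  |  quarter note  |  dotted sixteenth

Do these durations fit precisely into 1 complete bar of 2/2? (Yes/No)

One bar of 2/2 = 32 thirty-second notes.
Working in thirty-second notes: quarter rest = 8; dotted eighth = 6; eighth rest = 4; dotted eighth = 6; quarter note = 8; dotted sixteenth = 3.
Total: 8 + 6 + 4 + 6 + 8 + 3 = 35.
35 exceeds 32, so the answer is No.

No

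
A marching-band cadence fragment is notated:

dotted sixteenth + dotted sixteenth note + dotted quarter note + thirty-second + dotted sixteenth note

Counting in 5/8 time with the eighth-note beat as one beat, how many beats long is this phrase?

One eighth-note beat = 4 thirty-second notes.
Each duration in thirty-second notes: dotted sixteenth = 3; dotted sixteenth note = 3; dotted quarter note = 12; thirty-second = 1; dotted sixteenth note = 3.
Total: 3 + 3 + 12 + 1 + 3 = 22.
22 ÷ 4 = 5.5 beats.

5.5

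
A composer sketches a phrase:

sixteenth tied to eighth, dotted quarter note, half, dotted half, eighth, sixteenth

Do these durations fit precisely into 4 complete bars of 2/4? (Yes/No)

One bar of 2/4 = 8 sixteenth notes, so 4 bars = 32.
Working in sixteenth notes: sixteenth tied to eighth (sixteenth + eighth) = 3; dotted quarter note = 6; half = 8; dotted half = 12; eighth = 2; sixteenth = 1.
Altogether 3 + 6 + 8 + 12 + 2 + 1 = 32.
32 equals 32, so the answer is Yes.

Yes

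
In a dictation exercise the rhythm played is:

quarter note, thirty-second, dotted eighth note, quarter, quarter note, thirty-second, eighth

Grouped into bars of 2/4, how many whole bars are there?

2

One bar of 2/4 = 16 thirty-second notes.
Convert each value to thirty-second notes: quarter note = 8; thirty-second = 1; dotted eighth note = 6; quarter = 8; quarter note = 8; thirty-second = 1; eighth = 4.
Adding: 8 + 1 + 6 + 8 + 8 + 1 + 4 = 36.
36 ÷ 16 = 2 complete bars with 4 left over.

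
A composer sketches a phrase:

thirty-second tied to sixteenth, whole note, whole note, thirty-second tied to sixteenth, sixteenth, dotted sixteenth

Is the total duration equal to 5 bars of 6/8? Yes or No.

One bar of 6/8 = 24 thirty-second notes, so 5 bars = 120.
Each duration in thirty-second notes: thirty-second tied to sixteenth (thirty-second + sixteenth) = 3; whole note = 32; whole note = 32; thirty-second tied to sixteenth (thirty-second + sixteenth) = 3; sixteenth = 2; dotted sixteenth = 3.
Adding: 3 + 32 + 32 + 3 + 2 + 3 = 75.
75 falls short of 120, so the answer is No.

No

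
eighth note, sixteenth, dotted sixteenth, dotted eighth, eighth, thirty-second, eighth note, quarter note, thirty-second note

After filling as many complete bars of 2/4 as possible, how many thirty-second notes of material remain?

One bar of 2/4 = 16 thirty-second notes.
Each duration in thirty-second notes: eighth note = 4; sixteenth = 2; dotted sixteenth = 3; dotted eighth = 6; eighth = 4; thirty-second = 1; eighth note = 4; quarter note = 8; thirty-second note = 1.
Altogether 4 + 2 + 3 + 6 + 4 + 1 + 4 + 8 + 1 = 33.
33 ÷ 16 = 2 complete bars with 1 thirty-second note remaining.

1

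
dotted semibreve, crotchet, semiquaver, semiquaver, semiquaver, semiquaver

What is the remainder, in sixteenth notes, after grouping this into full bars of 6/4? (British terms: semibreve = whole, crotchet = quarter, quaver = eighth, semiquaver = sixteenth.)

8

One bar of 6/4 = 24 sixteenth notes.
Working in sixteenth notes: dotted semibreve = 24; crotchet = 4; semiquaver = 1; semiquaver = 1; semiquaver = 1; semiquaver = 1.
Altogether 24 + 4 + 1 + 1 + 1 + 1 = 32.
32 ÷ 24 = 1 complete bar with 8 sixteenth notes remaining.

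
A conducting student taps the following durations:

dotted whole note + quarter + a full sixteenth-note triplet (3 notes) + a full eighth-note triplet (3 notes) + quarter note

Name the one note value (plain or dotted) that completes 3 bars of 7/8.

quarter note

3 bars of 7/8 = 21 eighth notes.
Each duration in eighth notes: dotted whole note = 12; quarter = 2; a full sixteenth-note triplet (3 notes) (three triplet sixteenths span one eighth) = 1; a full eighth-note triplet (3 notes) (three triplet eighths span one quarter) = 2; quarter note = 2.
Adding: 12 + 2 + 1 + 2 + 2 = 19.
Remaining: 21 − 19 = 2 eighth notes, which is a quarter note.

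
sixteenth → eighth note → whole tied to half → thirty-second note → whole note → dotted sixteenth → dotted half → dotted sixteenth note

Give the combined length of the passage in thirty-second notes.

117

In thirty-second notes: sixteenth = 2; eighth note = 4; whole tied to half (whole + half) = 48; thirty-second note = 1; whole note = 32; dotted sixteenth = 3; dotted half = 24; dotted sixteenth note = 3.
Sum: 2 + 4 + 48 + 1 + 32 + 3 + 24 + 3 = 117 thirty-second notes.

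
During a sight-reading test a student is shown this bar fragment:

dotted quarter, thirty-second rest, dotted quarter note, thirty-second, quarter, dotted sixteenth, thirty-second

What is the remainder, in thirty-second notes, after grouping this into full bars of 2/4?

6

One bar of 2/4 = 16 thirty-second notes.
Express everything in thirty-second notes: dotted quarter = 12; thirty-second rest = 1; dotted quarter note = 12; thirty-second = 1; quarter = 8; dotted sixteenth = 3; thirty-second = 1.
Adding: 12 + 1 + 12 + 1 + 8 + 3 + 1 = 38.
38 ÷ 16 = 2 complete bars with 6 thirty-second notes remaining.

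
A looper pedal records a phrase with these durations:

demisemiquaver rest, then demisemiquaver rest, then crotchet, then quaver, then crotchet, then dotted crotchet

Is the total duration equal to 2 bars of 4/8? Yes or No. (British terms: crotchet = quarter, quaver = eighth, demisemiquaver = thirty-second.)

No

One bar of 4/8 = 16 thirty-second notes, so 2 bars = 32.
In thirty-second notes: demisemiquaver rest = 1; demisemiquaver rest = 1; crotchet = 8; quaver = 4; crotchet = 8; dotted crotchet = 12.
Total: 1 + 1 + 8 + 4 + 8 + 12 = 34.
34 exceeds 32, so the answer is No.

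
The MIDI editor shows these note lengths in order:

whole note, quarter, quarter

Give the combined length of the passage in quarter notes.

In quarter notes: whole note = 4; quarter = 1; quarter = 1.
Altogether 4 + 1 + 1 = 6 quarter notes.

6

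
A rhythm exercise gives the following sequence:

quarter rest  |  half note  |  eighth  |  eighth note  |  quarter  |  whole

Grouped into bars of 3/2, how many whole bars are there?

1

One bar of 3/2 = 12 eighth notes.
Express everything in eighth notes: quarter rest = 2; half note = 4; eighth = 1; eighth note = 1; quarter = 2; whole = 8.
Sum: 2 + 4 + 1 + 1 + 2 + 8 = 18.
18 ÷ 12 = 1 complete bar with 6 left over.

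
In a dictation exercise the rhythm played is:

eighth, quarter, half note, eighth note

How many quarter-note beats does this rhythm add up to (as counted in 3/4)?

4

One quarter-note beat = 2 eighth notes.
Convert each value to eighth notes: eighth = 1; quarter = 2; half note = 4; eighth note = 1.
Sum: 1 + 2 + 4 + 1 = 8.
8 ÷ 2 = 4 beats.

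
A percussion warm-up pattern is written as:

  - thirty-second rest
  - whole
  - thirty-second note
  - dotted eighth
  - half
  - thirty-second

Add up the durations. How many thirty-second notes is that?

Convert each value to thirty-second notes: thirty-second rest = 1; whole = 32; thirty-second note = 1; dotted eighth = 6; half = 16; thirty-second = 1.
Sum: 1 + 32 + 1 + 6 + 16 + 1 = 57 thirty-second notes.

57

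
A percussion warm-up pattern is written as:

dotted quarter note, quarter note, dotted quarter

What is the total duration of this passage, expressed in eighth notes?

Working in eighth notes: dotted quarter note = 3; quarter note = 2; dotted quarter = 3.
Altogether 3 + 2 + 3 = 8 eighth notes.

8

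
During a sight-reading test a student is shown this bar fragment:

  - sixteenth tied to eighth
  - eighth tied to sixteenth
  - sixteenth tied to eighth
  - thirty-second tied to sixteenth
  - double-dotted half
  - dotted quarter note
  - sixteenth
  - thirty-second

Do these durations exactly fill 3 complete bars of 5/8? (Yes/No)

No

One bar of 5/8 = 20 thirty-second notes, so 3 bars = 60.
Working in thirty-second notes: sixteenth tied to eighth (sixteenth + eighth) = 6; eighth tied to sixteenth (eighth + sixteenth) = 6; sixteenth tied to eighth (sixteenth + eighth) = 6; thirty-second tied to sixteenth (thirty-second + sixteenth) = 3; double-dotted half = 28; dotted quarter note = 12; sixteenth = 2; thirty-second = 1.
Altogether 6 + 6 + 6 + 3 + 28 + 12 + 2 + 1 = 64.
64 exceeds 60, so the answer is No.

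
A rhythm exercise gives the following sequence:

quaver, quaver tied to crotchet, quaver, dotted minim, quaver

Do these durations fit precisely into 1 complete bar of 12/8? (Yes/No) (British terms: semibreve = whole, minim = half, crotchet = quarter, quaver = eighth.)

One bar of 12/8 = 12 eighth notes.
Express everything in eighth notes: quaver = 1; quaver tied to crotchet (quaver + crotchet) = 3; quaver = 1; dotted minim = 6; quaver = 1.
Adding: 1 + 3 + 1 + 6 + 1 = 12.
12 equals 12, so the answer is Yes.

Yes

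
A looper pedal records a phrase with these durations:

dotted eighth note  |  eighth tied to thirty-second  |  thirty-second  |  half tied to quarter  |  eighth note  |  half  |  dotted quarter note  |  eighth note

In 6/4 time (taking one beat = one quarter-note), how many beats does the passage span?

9

One quarter-note beat = 8 thirty-second notes.
Each duration in thirty-second notes: dotted eighth note = 6; eighth tied to thirty-second (eighth + thirty-second) = 5; thirty-second = 1; half tied to quarter (half + quarter) = 24; eighth note = 4; half = 16; dotted quarter note = 12; eighth note = 4.
Total: 6 + 5 + 1 + 24 + 4 + 16 + 12 + 4 = 72.
72 ÷ 8 = 9 beats.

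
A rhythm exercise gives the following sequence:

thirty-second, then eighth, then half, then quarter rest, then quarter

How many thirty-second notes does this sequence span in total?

37

Express everything in thirty-second notes: thirty-second = 1; eighth = 4; half = 16; quarter rest = 8; quarter = 8.
Adding: 1 + 4 + 16 + 8 + 8 = 37 thirty-second notes.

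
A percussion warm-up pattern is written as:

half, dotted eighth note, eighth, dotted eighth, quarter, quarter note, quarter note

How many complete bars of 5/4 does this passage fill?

One bar of 5/4 = 20 sixteenth notes.
Express everything in sixteenth notes: half = 8; dotted eighth note = 3; eighth = 2; dotted eighth = 3; quarter = 4; quarter note = 4; quarter note = 4.
Altogether 8 + 3 + 2 + 3 + 4 + 4 + 4 = 28.
28 ÷ 20 = 1 complete bar with 8 left over.

1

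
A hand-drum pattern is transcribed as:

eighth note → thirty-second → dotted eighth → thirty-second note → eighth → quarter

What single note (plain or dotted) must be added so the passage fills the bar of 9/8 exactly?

dotted quarter note

The bar of 9/8 = 36 thirty-second notes.
Express everything in thirty-second notes: eighth note = 4; thirty-second = 1; dotted eighth = 6; thirty-second note = 1; eighth = 4; quarter = 8.
Altogether 4 + 1 + 6 + 1 + 4 + 8 = 24.
Remaining: 36 − 24 = 12 thirty-second notes, which is a dotted quarter note.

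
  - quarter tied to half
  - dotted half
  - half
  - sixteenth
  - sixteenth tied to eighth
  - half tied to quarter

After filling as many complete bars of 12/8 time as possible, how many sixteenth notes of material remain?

0

One bar of 12/8 = 24 sixteenth notes.
Convert each value to sixteenth notes: quarter tied to half (quarter + half) = 12; dotted half = 12; half = 8; sixteenth = 1; sixteenth tied to eighth (sixteenth + eighth) = 3; half tied to quarter (half + quarter) = 12.
Sum: 12 + 12 + 8 + 1 + 3 + 12 = 48.
48 ÷ 24 = 2 complete bars with 0 sixteenth notes remaining.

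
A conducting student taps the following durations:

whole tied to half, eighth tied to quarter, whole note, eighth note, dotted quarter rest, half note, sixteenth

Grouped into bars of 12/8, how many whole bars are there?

One bar of 12/8 = 24 sixteenth notes.
Express everything in sixteenth notes: whole tied to half (whole + half) = 24; eighth tied to quarter (eighth + quarter) = 6; whole note = 16; eighth note = 2; dotted quarter rest = 6; half note = 8; sixteenth = 1.
Sum: 24 + 6 + 16 + 2 + 6 + 8 + 1 = 63.
63 ÷ 24 = 2 complete bars with 15 left over.

2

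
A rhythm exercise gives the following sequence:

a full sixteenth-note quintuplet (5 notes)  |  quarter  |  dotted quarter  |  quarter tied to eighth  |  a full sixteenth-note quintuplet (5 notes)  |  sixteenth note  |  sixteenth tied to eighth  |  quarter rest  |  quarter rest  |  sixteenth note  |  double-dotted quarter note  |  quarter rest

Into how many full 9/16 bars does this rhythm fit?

One bar of 9/16 = 9 sixteenth notes.
In sixteenth notes: a full sixteenth-note quintuplet (5 notes) (five quintuplet sixteenths span one quarter) = 4; quarter = 4; dotted quarter = 6; quarter tied to eighth (quarter + eighth) = 6; a full sixteenth-note quintuplet (5 notes) (five quintuplet sixteenths span one quarter) = 4; sixteenth note = 1; sixteenth tied to eighth (sixteenth + eighth) = 3; quarter rest = 4; quarter rest = 4; sixteenth note = 1; double-dotted quarter note = 7; quarter rest = 4.
Total: 4 + 4 + 6 + 6 + 4 + 1 + 3 + 4 + 4 + 1 + 7 + 4 = 48.
48 ÷ 9 = 5 complete bars with 3 left over.

5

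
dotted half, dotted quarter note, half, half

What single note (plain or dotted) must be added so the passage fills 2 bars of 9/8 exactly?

eighth note

2 bars of 9/8 = 18 eighth notes.
Convert each value to eighth notes: dotted half = 6; dotted quarter note = 3; half = 4; half = 4.
Total: 6 + 3 + 4 + 4 = 17.
Remaining: 18 − 17 = 1 eighth note, which is a eighth note.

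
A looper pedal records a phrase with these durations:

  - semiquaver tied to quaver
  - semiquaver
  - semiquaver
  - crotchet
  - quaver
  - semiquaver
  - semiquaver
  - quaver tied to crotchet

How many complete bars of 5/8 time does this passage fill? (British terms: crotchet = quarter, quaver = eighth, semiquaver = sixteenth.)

1

One bar of 5/8 = 10 sixteenth notes.
Each duration in sixteenth notes: semiquaver tied to quaver (semiquaver + quaver) = 3; semiquaver = 1; semiquaver = 1; crotchet = 4; quaver = 2; semiquaver = 1; semiquaver = 1; quaver tied to crotchet (quaver + crotchet) = 6.
Sum: 3 + 1 + 1 + 4 + 2 + 1 + 1 + 6 = 19.
19 ÷ 10 = 1 complete bar with 9 left over.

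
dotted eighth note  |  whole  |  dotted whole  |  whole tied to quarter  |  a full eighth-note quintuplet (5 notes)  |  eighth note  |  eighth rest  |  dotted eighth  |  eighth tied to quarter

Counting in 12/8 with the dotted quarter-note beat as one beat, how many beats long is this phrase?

One dotted quarter-note beat = 6 sixteenth notes.
In sixteenth notes: dotted eighth note = 3; whole = 16; dotted whole = 24; whole tied to quarter (whole + quarter) = 20; a full eighth-note quintuplet (5 notes) (five quintuplet eighths span one half) = 8; eighth note = 2; eighth rest = 2; dotted eighth = 3; eighth tied to quarter (eighth + quarter) = 6.
Sum: 3 + 16 + 24 + 20 + 8 + 2 + 2 + 3 + 6 = 84.
84 ÷ 6 = 14 beats.

14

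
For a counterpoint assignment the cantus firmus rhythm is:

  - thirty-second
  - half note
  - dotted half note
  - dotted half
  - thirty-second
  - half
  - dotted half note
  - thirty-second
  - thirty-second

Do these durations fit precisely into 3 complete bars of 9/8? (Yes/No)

Yes

One bar of 9/8 = 36 thirty-second notes, so 3 bars = 108.
Each duration in thirty-second notes: thirty-second = 1; half note = 16; dotted half note = 24; dotted half = 24; thirty-second = 1; half = 16; dotted half note = 24; thirty-second = 1; thirty-second = 1.
Total: 1 + 16 + 24 + 24 + 1 + 16 + 24 + 1 + 1 = 108.
108 equals 108, so the answer is Yes.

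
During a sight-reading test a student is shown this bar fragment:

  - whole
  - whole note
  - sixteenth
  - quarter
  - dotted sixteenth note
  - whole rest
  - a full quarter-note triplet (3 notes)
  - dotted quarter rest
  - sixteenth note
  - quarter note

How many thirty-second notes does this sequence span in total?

In thirty-second notes: whole = 32; whole note = 32; sixteenth = 2; quarter = 8; dotted sixteenth note = 3; whole rest = 32; a full quarter-note triplet (3 notes) (three triplet quarters span one half) = 16; dotted quarter rest = 12; sixteenth note = 2; quarter note = 8.
Adding: 32 + 32 + 2 + 8 + 3 + 32 + 16 + 12 + 2 + 8 = 147 thirty-second notes.

147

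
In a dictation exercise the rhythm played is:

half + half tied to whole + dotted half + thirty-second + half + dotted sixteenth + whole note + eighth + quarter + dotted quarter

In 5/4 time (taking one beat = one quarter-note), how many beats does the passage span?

One quarter-note beat = 8 thirty-second notes.
Working in thirty-second notes: half = 16; half tied to whole (half + whole) = 48; dotted half = 24; thirty-second = 1; half = 16; dotted sixteenth = 3; whole note = 32; eighth = 4; quarter = 8; dotted quarter = 12.
Altogether 16 + 48 + 24 + 1 + 16 + 3 + 32 + 4 + 8 + 12 = 164.
164 ÷ 8 = 20.5 beats.

20.5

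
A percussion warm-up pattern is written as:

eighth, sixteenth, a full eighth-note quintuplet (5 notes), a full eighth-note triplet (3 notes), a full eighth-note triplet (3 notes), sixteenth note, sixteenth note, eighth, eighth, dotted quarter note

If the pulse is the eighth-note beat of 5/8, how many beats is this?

One eighth-note beat = 2 sixteenth notes.
Express everything in sixteenth notes: eighth = 2; sixteenth = 1; a full eighth-note quintuplet (5 notes) (five quintuplet eighths span one half) = 8; a full eighth-note triplet (3 notes) (three triplet eighths span one quarter) = 4; a full eighth-note triplet (3 notes) (three triplet eighths span one quarter) = 4; sixteenth note = 1; sixteenth note = 1; eighth = 2; eighth = 2; dotted quarter note = 6.
Total: 2 + 1 + 8 + 4 + 4 + 1 + 1 + 2 + 2 + 6 = 31.
31 ÷ 2 = 15.5 beats.

15.5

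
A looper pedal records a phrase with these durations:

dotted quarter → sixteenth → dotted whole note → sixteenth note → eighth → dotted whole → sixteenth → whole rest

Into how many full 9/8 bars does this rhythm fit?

One bar of 9/8 = 18 sixteenth notes.
Working in sixteenth notes: dotted quarter = 6; sixteenth = 1; dotted whole note = 24; sixteenth note = 1; eighth = 2; dotted whole = 24; sixteenth = 1; whole rest = 16.
Sum: 6 + 1 + 24 + 1 + 2 + 24 + 1 + 16 = 75.
75 ÷ 18 = 4 complete bars with 3 left over.

4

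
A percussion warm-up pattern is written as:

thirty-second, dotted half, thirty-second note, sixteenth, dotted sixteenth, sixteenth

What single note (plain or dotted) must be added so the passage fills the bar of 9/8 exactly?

The bar of 9/8 = 36 thirty-second notes.
Working in thirty-second notes: thirty-second = 1; dotted half = 24; thirty-second note = 1; sixteenth = 2; dotted sixteenth = 3; sixteenth = 2.
Total: 1 + 24 + 1 + 2 + 3 + 2 = 33.
Remaining: 36 − 33 = 3 thirty-second notes, which is a dotted sixteenth note.

dotted sixteenth note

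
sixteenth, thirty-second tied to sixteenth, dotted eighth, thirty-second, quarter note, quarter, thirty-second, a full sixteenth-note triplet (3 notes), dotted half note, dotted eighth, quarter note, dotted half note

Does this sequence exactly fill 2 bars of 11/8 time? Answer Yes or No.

No

One bar of 11/8 = 44 thirty-second notes, so 2 bars = 88.
Each duration in thirty-second notes: sixteenth = 2; thirty-second tied to sixteenth (thirty-second + sixteenth) = 3; dotted eighth = 6; thirty-second = 1; quarter note = 8; quarter = 8; thirty-second = 1; a full sixteenth-note triplet (3 notes) (three triplet sixteenths span one eighth) = 4; dotted half note = 24; dotted eighth = 6; quarter note = 8; dotted half note = 24.
Total: 2 + 3 + 6 + 1 + 8 + 8 + 1 + 4 + 24 + 6 + 8 + 24 = 95.
95 exceeds 88, so the answer is No.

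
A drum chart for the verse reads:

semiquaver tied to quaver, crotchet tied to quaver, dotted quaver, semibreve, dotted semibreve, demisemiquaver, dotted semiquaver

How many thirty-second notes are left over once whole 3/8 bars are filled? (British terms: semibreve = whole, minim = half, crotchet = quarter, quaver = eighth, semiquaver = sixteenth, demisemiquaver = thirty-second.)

One bar of 3/8 = 12 thirty-second notes.
Each duration in thirty-second notes: semiquaver tied to quaver (semiquaver + quaver) = 6; crotchet tied to quaver (crotchet + quaver) = 12; dotted quaver = 6; semibreve = 32; dotted semibreve = 48; demisemiquaver = 1; dotted semiquaver = 3.
Sum: 6 + 12 + 6 + 32 + 48 + 1 + 3 = 108.
108 ÷ 12 = 9 complete bars with 0 thirty-second notes remaining.

0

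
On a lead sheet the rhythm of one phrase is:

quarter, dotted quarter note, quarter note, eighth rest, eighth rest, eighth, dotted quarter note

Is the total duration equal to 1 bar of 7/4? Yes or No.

No

One bar of 7/4 = 14 eighth notes.
Each duration in eighth notes: quarter = 2; dotted quarter note = 3; quarter note = 2; eighth rest = 1; eighth rest = 1; eighth = 1; dotted quarter note = 3.
Sum: 2 + 3 + 2 + 1 + 1 + 1 + 3 = 13.
13 falls short of 14, so the answer is No.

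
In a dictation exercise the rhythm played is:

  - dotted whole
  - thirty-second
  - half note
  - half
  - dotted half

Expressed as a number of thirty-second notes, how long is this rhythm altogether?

Express everything in thirty-second notes: dotted whole = 48; thirty-second = 1; half note = 16; half = 16; dotted half = 24.
Altogether 48 + 1 + 16 + 16 + 24 = 105 thirty-second notes.

105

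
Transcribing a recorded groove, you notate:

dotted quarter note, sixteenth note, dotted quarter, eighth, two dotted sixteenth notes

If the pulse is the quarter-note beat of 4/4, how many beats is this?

One quarter-note beat = 8 thirty-second notes.
Working in thirty-second notes: dotted quarter note = 12; sixteenth note = 2; dotted quarter = 12; eighth = 4; dotted sixteenth note = 3; dotted sixteenth note = 3.
Altogether 12 + 2 + 12 + 4 + 3 + 3 = 36.
36 ÷ 8 = 4.5 beats.

4.5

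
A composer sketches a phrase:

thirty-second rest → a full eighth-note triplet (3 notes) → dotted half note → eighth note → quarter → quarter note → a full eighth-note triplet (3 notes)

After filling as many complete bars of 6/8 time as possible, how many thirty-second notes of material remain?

One bar of 6/8 = 24 thirty-second notes.
In thirty-second notes: thirty-second rest = 1; a full eighth-note triplet (3 notes) (three triplet eighths span one quarter) = 8; dotted half note = 24; eighth note = 4; quarter = 8; quarter note = 8; a full eighth-note triplet (3 notes) (three triplet eighths span one quarter) = 8.
Adding: 1 + 8 + 24 + 4 + 8 + 8 + 8 = 61.
61 ÷ 24 = 2 complete bars with 13 thirty-second notes remaining.

13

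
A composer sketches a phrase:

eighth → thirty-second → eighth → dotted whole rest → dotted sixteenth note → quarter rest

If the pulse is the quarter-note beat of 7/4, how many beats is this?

One quarter-note beat = 8 thirty-second notes.
In thirty-second notes: eighth = 4; thirty-second = 1; eighth = 4; dotted whole rest = 48; dotted sixteenth note = 3; quarter rest = 8.
Adding: 4 + 1 + 4 + 48 + 3 + 8 = 68.
68 ÷ 8 = 8.5 beats.

8.5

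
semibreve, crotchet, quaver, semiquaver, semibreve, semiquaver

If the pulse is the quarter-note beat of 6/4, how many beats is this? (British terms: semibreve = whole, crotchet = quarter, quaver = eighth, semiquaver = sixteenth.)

One quarter-note beat = 4 sixteenth notes.
Each duration in sixteenth notes: semibreve = 16; crotchet = 4; quaver = 2; semiquaver = 1; semibreve = 16; semiquaver = 1.
Total: 16 + 4 + 2 + 1 + 16 + 1 = 40.
40 ÷ 4 = 10 beats.

10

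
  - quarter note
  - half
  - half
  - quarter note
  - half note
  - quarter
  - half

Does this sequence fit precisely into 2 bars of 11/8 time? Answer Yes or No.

Yes

One bar of 11/8 = 11 eighth notes, so 2 bars = 22.
Convert each value to eighth notes: quarter note = 2; half = 4; half = 4; quarter note = 2; half note = 4; quarter = 2; half = 4.
Sum: 2 + 4 + 4 + 2 + 4 + 2 + 4 = 22.
22 equals 22, so the answer is Yes.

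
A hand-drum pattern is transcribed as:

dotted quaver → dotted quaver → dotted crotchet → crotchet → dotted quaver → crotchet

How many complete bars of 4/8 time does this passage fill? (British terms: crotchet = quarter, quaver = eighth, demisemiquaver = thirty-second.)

2

One bar of 4/8 = 8 sixteenth notes.
Convert each value to sixteenth notes: dotted quaver = 3; dotted quaver = 3; dotted crotchet = 6; crotchet = 4; dotted quaver = 3; crotchet = 4.
Altogether 3 + 3 + 6 + 4 + 3 + 4 = 23.
23 ÷ 8 = 2 complete bars with 7 left over.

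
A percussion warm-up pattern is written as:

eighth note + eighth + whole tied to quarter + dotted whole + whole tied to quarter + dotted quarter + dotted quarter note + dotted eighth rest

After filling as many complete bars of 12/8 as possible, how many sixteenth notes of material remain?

One bar of 12/8 = 24 sixteenth notes.
Convert each value to sixteenth notes: eighth note = 2; eighth = 2; whole tied to quarter (whole + quarter) = 20; dotted whole = 24; whole tied to quarter (whole + quarter) = 20; dotted quarter = 6; dotted quarter note = 6; dotted eighth rest = 3.
Total: 2 + 2 + 20 + 24 + 20 + 6 + 6 + 3 = 83.
83 ÷ 24 = 3 complete bars with 11 sixteenth notes remaining.

11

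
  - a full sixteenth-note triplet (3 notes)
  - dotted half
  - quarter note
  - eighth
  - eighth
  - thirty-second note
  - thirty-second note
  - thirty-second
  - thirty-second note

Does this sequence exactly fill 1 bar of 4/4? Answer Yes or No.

No

One bar of 4/4 = 32 thirty-second notes.
Convert each value to thirty-second notes: a full sixteenth-note triplet (3 notes) (three triplet sixteenths span one eighth) = 4; dotted half = 24; quarter note = 8; eighth = 4; eighth = 4; thirty-second note = 1; thirty-second note = 1; thirty-second = 1; thirty-second note = 1.
Sum: 4 + 24 + 8 + 4 + 4 + 1 + 1 + 1 + 1 = 48.
48 exceeds 32, so the answer is No.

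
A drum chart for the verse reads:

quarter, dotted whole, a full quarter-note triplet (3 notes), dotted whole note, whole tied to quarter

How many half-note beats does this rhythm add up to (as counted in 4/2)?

One half-note beat = 2 quarter notes.
Convert each value to quarter notes: quarter = 1; dotted whole = 6; a full quarter-note triplet (3 notes) (three triplet quarters span one half) = 2; dotted whole note = 6; whole tied to quarter (whole + quarter) = 5.
Total: 1 + 6 + 2 + 6 + 5 = 20.
20 ÷ 2 = 10 beats.

10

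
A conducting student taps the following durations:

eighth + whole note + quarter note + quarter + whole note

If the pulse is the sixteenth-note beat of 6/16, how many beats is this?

42

One sixteenth-note beat = 2 thirty-second notes.
Express everything in thirty-second notes: eighth = 4; whole note = 32; quarter note = 8; quarter = 8; whole note = 32.
Sum: 4 + 32 + 8 + 8 + 32 = 84.
84 ÷ 2 = 42 beats.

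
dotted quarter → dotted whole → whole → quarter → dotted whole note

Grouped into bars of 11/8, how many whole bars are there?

3

One bar of 11/8 = 11 eighth notes.
In eighth notes: dotted quarter = 3; dotted whole = 12; whole = 8; quarter = 2; dotted whole note = 12.
Adding: 3 + 12 + 8 + 2 + 12 = 37.
37 ÷ 11 = 3 complete bars with 4 left over.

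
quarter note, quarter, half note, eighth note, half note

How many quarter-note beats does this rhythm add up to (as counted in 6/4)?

6.5

One quarter-note beat = 2 eighth notes.
Express everything in eighth notes: quarter note = 2; quarter = 2; half note = 4; eighth note = 1; half note = 4.
Total: 2 + 2 + 4 + 1 + 4 = 13.
13 ÷ 2 = 6.5 beats.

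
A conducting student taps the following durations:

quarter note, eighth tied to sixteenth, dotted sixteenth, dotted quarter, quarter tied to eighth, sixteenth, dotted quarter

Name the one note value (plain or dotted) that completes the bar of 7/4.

thirty-second note

The bar of 7/4 = 56 thirty-second notes.
Working in thirty-second notes: quarter note = 8; eighth tied to sixteenth (eighth + sixteenth) = 6; dotted sixteenth = 3; dotted quarter = 12; quarter tied to eighth (quarter + eighth) = 12; sixteenth = 2; dotted quarter = 12.
Adding: 8 + 6 + 3 + 12 + 12 + 2 + 12 = 55.
Remaining: 56 − 55 = 1 thirty-second note, which is a thirty-second note.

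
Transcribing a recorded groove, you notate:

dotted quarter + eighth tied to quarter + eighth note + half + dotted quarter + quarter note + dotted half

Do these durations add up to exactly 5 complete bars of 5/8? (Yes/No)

One bar of 5/8 = 5 eighth notes, so 5 bars = 25.
Convert each value to eighth notes: dotted quarter = 3; eighth tied to quarter (eighth + quarter) = 3; eighth note = 1; half = 4; dotted quarter = 3; quarter note = 2; dotted half = 6.
Total: 3 + 3 + 1 + 4 + 3 + 2 + 6 = 22.
22 falls short of 25, so the answer is No.

No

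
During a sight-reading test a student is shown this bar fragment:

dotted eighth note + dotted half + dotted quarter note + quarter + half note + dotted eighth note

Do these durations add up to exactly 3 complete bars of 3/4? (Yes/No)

Yes

One bar of 3/4 = 12 sixteenth notes, so 3 bars = 36.
Each duration in sixteenth notes: dotted eighth note = 3; dotted half = 12; dotted quarter note = 6; quarter = 4; half note = 8; dotted eighth note = 3.
Altogether 3 + 12 + 6 + 4 + 8 + 3 = 36.
36 equals 36, so the answer is Yes.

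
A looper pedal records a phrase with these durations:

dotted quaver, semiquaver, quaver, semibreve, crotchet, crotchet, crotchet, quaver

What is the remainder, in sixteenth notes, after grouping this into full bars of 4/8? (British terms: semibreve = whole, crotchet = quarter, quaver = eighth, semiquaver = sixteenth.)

One bar of 4/8 = 8 sixteenth notes.
Working in sixteenth notes: dotted quaver = 3; semiquaver = 1; quaver = 2; semibreve = 16; crotchet = 4; crotchet = 4; crotchet = 4; quaver = 2.
Sum: 3 + 1 + 2 + 16 + 4 + 4 + 4 + 2 = 36.
36 ÷ 8 = 4 complete bars with 4 sixteenth notes remaining.

4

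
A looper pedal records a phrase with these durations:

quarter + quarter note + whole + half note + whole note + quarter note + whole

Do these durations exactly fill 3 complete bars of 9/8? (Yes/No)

No

One bar of 9/8 = 9 eighth notes, so 3 bars = 27.
Working in eighth notes: quarter = 2; quarter note = 2; whole = 8; half note = 4; whole note = 8; quarter note = 2; whole = 8.
Total: 2 + 2 + 8 + 4 + 8 + 2 + 8 = 34.
34 exceeds 27, so the answer is No.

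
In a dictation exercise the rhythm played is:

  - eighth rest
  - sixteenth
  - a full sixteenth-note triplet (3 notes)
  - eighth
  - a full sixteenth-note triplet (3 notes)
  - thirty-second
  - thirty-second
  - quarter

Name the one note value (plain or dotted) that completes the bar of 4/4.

eighth note

The bar of 4/4 = 32 thirty-second notes.
In thirty-second notes: eighth rest = 4; sixteenth = 2; a full sixteenth-note triplet (3 notes) (three triplet sixteenths span one eighth) = 4; eighth = 4; a full sixteenth-note triplet (3 notes) (three triplet sixteenths span one eighth) = 4; thirty-second = 1; thirty-second = 1; quarter = 8.
Adding: 4 + 2 + 4 + 4 + 4 + 1 + 1 + 8 = 28.
Remaining: 32 − 28 = 4 thirty-second notes, which is a eighth note.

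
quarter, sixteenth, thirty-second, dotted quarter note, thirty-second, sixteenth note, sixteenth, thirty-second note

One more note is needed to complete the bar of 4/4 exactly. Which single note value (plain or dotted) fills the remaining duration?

dotted sixteenth note

The bar of 4/4 = 32 thirty-second notes.
Each duration in thirty-second notes: quarter = 8; sixteenth = 2; thirty-second = 1; dotted quarter note = 12; thirty-second = 1; sixteenth note = 2; sixteenth = 2; thirty-second note = 1.
Sum: 8 + 2 + 1 + 12 + 1 + 2 + 2 + 1 = 29.
Remaining: 32 − 29 = 3 thirty-second notes, which is a dotted sixteenth note.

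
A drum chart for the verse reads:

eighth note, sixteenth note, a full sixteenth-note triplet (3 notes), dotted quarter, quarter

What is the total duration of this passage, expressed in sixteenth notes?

15

Working in sixteenth notes: eighth note = 2; sixteenth note = 1; a full sixteenth-note triplet (3 notes) (three triplet sixteenths span one eighth) = 2; dotted quarter = 6; quarter = 4.
Total: 2 + 1 + 2 + 6 + 4 = 15 sixteenth notes.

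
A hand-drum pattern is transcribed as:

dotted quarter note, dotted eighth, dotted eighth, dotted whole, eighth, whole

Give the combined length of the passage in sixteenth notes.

54

In sixteenth notes: dotted quarter note = 6; dotted eighth = 3; dotted eighth = 3; dotted whole = 24; eighth = 2; whole = 16.
Altogether 6 + 3 + 3 + 24 + 2 + 16 = 54 sixteenth notes.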